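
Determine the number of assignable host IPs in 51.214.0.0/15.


Host bits = 32 - 15 = 17
Total addresses = 2^17 = 131072
Usable = total - 2 (network and broadcast)
Usable hosts: 131070


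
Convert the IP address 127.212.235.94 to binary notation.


127 = 01111111
212 = 11010100
235 = 11101011
94 = 01011110
Binary: 01111111.11010100.11101011.01011110


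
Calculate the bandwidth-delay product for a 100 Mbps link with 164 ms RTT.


BDP = bandwidth * RTT
= 100 Mbps * 164 ms
= 100 * 1e6 * 164 / 1000 bits
= 16400000 bits
= 2050000 bytes
= 2001.9531 KB
BDP = 16400000 bits (2050000 bytes)


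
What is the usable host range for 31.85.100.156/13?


Network: 31.80.0.0
Broadcast: 31.87.255.255
First usable = network + 1
Last usable = broadcast - 1
Range: 31.80.0.1 to 31.87.255.254


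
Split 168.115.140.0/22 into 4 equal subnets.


New prefix = 22 + 2 = 24
Each subnet has 256 addresses
  168.115.140.0/24
  168.115.141.0/24
  168.115.142.0/24
  168.115.143.0/24
Subnets: 168.115.140.0/24, 168.115.141.0/24, 168.115.142.0/24, 168.115.143.0/24


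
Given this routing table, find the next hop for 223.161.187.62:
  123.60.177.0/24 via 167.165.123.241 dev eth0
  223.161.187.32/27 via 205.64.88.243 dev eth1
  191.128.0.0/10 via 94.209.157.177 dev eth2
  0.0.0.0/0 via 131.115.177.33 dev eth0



Longest prefix match for 223.161.187.62:
  /24 123.60.177.0: no
  /27 223.161.187.32: MATCH
  /10 191.128.0.0: no
  /0 0.0.0.0: MATCH
Selected: next-hop 205.64.88.243 via eth1 (matched /27)


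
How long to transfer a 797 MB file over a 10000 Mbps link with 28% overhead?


Effective throughput = 10000 * (1 - 28/100) = 7200 Mbps
File size in Mb = 797 * 8 = 6376 Mb
Time = 6376 / 7200
Time = 0.8856 seconds


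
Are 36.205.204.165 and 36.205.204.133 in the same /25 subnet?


Mask: 255.255.255.128
36.205.204.165 AND mask = 36.205.204.128
36.205.204.133 AND mask = 36.205.204.128
Yes, same subnet (36.205.204.128)


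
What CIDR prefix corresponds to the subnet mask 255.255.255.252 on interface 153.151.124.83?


Binary: 11111111.11111111.11111111.11111100
Count leading 1s
Prefix: /30


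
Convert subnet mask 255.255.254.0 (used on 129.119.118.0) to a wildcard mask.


Subnet mask: 255.255.254.0
Wildcard = 255.255.255.255 - subnet mask
255 - 255 = 0
255 - 255 = 0
255 - 254 = 1
255 - 0 = 255
Wildcard: 0.0.1.255


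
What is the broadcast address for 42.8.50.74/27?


Network: 42.8.50.64/27
Host bits = 5
Set all host bits to 1:
Broadcast: 42.8.50.95


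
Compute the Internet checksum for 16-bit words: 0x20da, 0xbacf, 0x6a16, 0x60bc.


Sum all words (with carry folding):
+ 0x20da = 0x20da
+ 0xbacf = 0xdba9
+ 0x6a16 = 0x45c0
+ 0x60bc = 0xa67c
One's complement: ~0xa67c
Checksum = 0x5983


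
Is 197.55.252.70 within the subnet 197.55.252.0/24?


Subnet network: 197.55.252.0
Test IP AND mask: 197.55.252.0
Yes, 197.55.252.70 is in 197.55.252.0/24


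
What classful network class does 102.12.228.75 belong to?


First octet: 102
Binary: 01100110
0xxxxxxx -> Class A (1-126)
Class A, default mask 255.0.0.0 (/8)


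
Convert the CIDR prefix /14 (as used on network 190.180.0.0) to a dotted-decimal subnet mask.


/14 means 14 network bits, 18 host bits
Binary: 11111111111111000000000000000000
Mask: 255.252.0.0


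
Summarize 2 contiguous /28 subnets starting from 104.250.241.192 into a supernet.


Original prefix: /28
Number of subnets: 2 = 2^1
New prefix = 28 - 1 = 27
Supernet: 104.250.241.192/27


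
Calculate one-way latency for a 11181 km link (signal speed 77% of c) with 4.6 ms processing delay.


Speed = 0.77 * 3e5 km/s = 231000 km/s
Propagation delay = 11181 / 231000 = 0.0484 s = 48.4026 ms
Processing delay = 4.6 ms
Total one-way latency = 53.0026 ms


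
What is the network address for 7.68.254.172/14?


IP:   00000111.01000100.11111110.10101100
Mask: 11111111.11111100.00000000.00000000
AND operation:
Net:  00000111.01000100.00000000.00000000
Network: 7.68.0.0/14


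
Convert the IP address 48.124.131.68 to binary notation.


48 = 00110000
124 = 01111100
131 = 10000011
68 = 01000100
Binary: 00110000.01111100.10000011.01000100


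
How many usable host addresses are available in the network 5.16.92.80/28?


Host bits = 32 - 28 = 4
Total addresses = 2^4 = 16
Usable = total - 2 (network and broadcast)
Usable hosts: 14


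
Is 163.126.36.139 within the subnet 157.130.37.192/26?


Subnet network: 157.130.37.192
Test IP AND mask: 163.126.36.128
No, 163.126.36.139 is not in 157.130.37.192/26


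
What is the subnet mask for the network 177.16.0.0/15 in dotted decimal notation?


/15 means 15 network bits, 17 host bits
Binary: 11111111111111100000000000000000
Mask: 255.254.0.0


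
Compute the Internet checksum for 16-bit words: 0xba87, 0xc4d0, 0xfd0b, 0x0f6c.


Sum all words (with carry folding):
+ 0xba87 = 0xba87
+ 0xc4d0 = 0x7f58
+ 0xfd0b = 0x7c64
+ 0x0f6c = 0x8bd0
One's complement: ~0x8bd0
Checksum = 0x742f


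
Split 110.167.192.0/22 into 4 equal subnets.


New prefix = 22 + 2 = 24
Each subnet has 256 addresses
  110.167.192.0/24
  110.167.193.0/24
  110.167.194.0/24
  110.167.195.0/24
Subnets: 110.167.192.0/24, 110.167.193.0/24, 110.167.194.0/24, 110.167.195.0/24


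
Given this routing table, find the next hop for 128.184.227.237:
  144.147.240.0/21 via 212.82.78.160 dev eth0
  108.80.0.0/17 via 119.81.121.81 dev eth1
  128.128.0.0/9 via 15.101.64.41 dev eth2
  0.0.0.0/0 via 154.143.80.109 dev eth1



Longest prefix match for 128.184.227.237:
  /21 144.147.240.0: no
  /17 108.80.0.0: no
  /9 128.128.0.0: MATCH
  /0 0.0.0.0: MATCH
Selected: next-hop 15.101.64.41 via eth2 (matched /9)


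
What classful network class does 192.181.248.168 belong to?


First octet: 192
Binary: 11000000
110xxxxx -> Class C (192-223)
Class C, default mask 255.255.255.0 (/24)


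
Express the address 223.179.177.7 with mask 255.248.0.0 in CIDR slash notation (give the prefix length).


Binary: 11111111.11111000.00000000.00000000
Count leading 1s
Prefix: /13


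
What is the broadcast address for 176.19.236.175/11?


Network: 176.0.0.0/11
Host bits = 21
Set all host bits to 1:
Broadcast: 176.31.255.255


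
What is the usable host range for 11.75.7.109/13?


Network: 11.72.0.0
Broadcast: 11.79.255.255
First usable = network + 1
Last usable = broadcast - 1
Range: 11.72.0.1 to 11.79.255.254


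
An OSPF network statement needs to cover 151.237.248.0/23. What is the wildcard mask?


Subnet mask: 255.255.254.0
Wildcard = 255.255.255.255 - subnet mask
255 - 255 = 0
255 - 255 = 0
255 - 254 = 1
255 - 0 = 255
Wildcard: 0.0.1.255


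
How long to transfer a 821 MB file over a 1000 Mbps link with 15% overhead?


Effective throughput = 1000 * (1 - 15/100) = 850 Mbps
File size in Mb = 821 * 8 = 6568 Mb
Time = 6568 / 850
Time = 7.7271 seconds


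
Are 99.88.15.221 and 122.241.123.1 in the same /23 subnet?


Mask: 255.255.254.0
99.88.15.221 AND mask = 99.88.14.0
122.241.123.1 AND mask = 122.241.122.0
No, different subnets (99.88.14.0 vs 122.241.122.0)


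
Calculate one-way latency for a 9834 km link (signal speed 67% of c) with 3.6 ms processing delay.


Speed = 0.67 * 3e5 km/s = 201000 km/s
Propagation delay = 9834 / 201000 = 0.0489 s = 48.9254 ms
Processing delay = 3.6 ms
Total one-way latency = 52.5254 ms


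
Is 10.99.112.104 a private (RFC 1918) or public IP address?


RFC 1918 private ranges:
  10.0.0.0/8 (10.0.0.0 - 10.255.255.255)
  172.16.0.0/12 (172.16.0.0 - 172.31.255.255)
  192.168.0.0/16 (192.168.0.0 - 192.168.255.255)
Private (in 10.0.0.0/8)


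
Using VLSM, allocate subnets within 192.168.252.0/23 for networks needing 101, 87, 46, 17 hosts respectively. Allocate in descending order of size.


101 hosts -> /25 (126 usable): 192.168.252.0/25
87 hosts -> /25 (126 usable): 192.168.252.128/25
46 hosts -> /26 (62 usable): 192.168.253.0/26
17 hosts -> /27 (30 usable): 192.168.253.64/27
Allocation: 192.168.252.0/25 (101 hosts, 126 usable); 192.168.252.128/25 (87 hosts, 126 usable); 192.168.253.0/26 (46 hosts, 62 usable); 192.168.253.64/27 (17 hosts, 30 usable)


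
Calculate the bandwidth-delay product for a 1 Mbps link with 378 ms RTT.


BDP = bandwidth * RTT
= 1 Mbps * 378 ms
= 1 * 1e6 * 378 / 1000 bits
= 378000 bits
= 47250 bytes
= 46.1426 KB
BDP = 378000 bits (47250 bytes)


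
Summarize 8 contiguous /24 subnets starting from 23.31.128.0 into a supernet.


Original prefix: /24
Number of subnets: 8 = 2^3
New prefix = 24 - 3 = 21
Supernet: 23.31.128.0/21


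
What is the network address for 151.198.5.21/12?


IP:   10010111.11000110.00000101.00010101
Mask: 11111111.11110000.00000000.00000000
AND operation:
Net:  10010111.11000000.00000000.00000000
Network: 151.192.0.0/12


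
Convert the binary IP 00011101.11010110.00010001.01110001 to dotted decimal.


00011101 = 29
11010110 = 214
00010001 = 17
01110001 = 113
IP: 29.214.17.113


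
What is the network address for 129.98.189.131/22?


IP:   10000001.01100010.10111101.10000011
Mask: 11111111.11111111.11111100.00000000
AND operation:
Net:  10000001.01100010.10111100.00000000
Network: 129.98.188.0/22


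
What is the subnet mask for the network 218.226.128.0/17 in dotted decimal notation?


/17 means 17 network bits, 15 host bits
Binary: 11111111111111111000000000000000
Mask: 255.255.128.0


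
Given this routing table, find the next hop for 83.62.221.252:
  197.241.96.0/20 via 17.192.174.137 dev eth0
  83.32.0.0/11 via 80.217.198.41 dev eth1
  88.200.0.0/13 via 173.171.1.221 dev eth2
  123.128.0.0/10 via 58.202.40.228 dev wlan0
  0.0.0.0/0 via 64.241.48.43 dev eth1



Longest prefix match for 83.62.221.252:
  /20 197.241.96.0: no
  /11 83.32.0.0: MATCH
  /13 88.200.0.0: no
  /10 123.128.0.0: no
  /0 0.0.0.0: MATCH
Selected: next-hop 80.217.198.41 via eth1 (matched /11)


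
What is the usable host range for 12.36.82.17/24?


Network: 12.36.82.0
Broadcast: 12.36.82.255
First usable = network + 1
Last usable = broadcast - 1
Range: 12.36.82.1 to 12.36.82.254


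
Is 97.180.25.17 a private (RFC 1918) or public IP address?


RFC 1918 private ranges:
  10.0.0.0/8 (10.0.0.0 - 10.255.255.255)
  172.16.0.0/12 (172.16.0.0 - 172.31.255.255)
  192.168.0.0/16 (192.168.0.0 - 192.168.255.255)
Public (not in any RFC 1918 range)


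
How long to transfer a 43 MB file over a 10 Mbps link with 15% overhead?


Effective throughput = 10 * (1 - 15/100) = 8.5 Mbps
File size in Mb = 43 * 8 = 344 Mb
Time = 344 / 8.5
Time = 40.4706 seconds


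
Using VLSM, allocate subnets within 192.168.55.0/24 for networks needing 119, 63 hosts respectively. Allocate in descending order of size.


119 hosts -> /25 (126 usable): 192.168.55.0/25
63 hosts -> /25 (126 usable): 192.168.55.128/25
Allocation: 192.168.55.0/25 (119 hosts, 126 usable); 192.168.55.128/25 (63 hosts, 126 usable)


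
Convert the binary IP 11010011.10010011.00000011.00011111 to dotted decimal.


11010011 = 211
10010011 = 147
00000011 = 3
00011111 = 31
IP: 211.147.3.31


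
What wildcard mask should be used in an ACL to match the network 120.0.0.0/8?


Subnet mask: 255.0.0.0
Wildcard = 255.255.255.255 - subnet mask
255 - 255 = 0
255 - 0 = 255
255 - 0 = 255
255 - 0 = 255
Wildcard: 0.255.255.255


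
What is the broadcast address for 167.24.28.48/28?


Network: 167.24.28.48/28
Host bits = 4
Set all host bits to 1:
Broadcast: 167.24.28.63


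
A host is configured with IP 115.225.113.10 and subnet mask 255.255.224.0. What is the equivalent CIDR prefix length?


Binary: 11111111.11111111.11100000.00000000
Count leading 1s
Prefix: /19


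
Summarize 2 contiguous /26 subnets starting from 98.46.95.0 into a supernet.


Original prefix: /26
Number of subnets: 2 = 2^1
New prefix = 26 - 1 = 25
Supernet: 98.46.95.0/25


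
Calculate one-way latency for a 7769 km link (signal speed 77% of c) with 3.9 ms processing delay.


Speed = 0.77 * 3e5 km/s = 231000 km/s
Propagation delay = 7769 / 231000 = 0.0336 s = 33.632 ms
Processing delay = 3.9 ms
Total one-way latency = 37.532 ms


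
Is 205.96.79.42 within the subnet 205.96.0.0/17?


Subnet network: 205.96.0.0
Test IP AND mask: 205.96.0.0
Yes, 205.96.79.42 is in 205.96.0.0/17


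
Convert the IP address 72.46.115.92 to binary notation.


72 = 01001000
46 = 00101110
115 = 01110011
92 = 01011100
Binary: 01001000.00101110.01110011.01011100


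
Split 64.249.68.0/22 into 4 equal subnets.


New prefix = 22 + 2 = 24
Each subnet has 256 addresses
  64.249.68.0/24
  64.249.69.0/24
  64.249.70.0/24
  64.249.71.0/24
Subnets: 64.249.68.0/24, 64.249.69.0/24, 64.249.70.0/24, 64.249.71.0/24


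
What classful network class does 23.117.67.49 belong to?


First octet: 23
Binary: 00010111
0xxxxxxx -> Class A (1-126)
Class A, default mask 255.0.0.0 (/8)


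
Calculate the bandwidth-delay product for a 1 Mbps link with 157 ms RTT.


BDP = bandwidth * RTT
= 1 Mbps * 157 ms
= 1 * 1e6 * 157 / 1000 bits
= 157000 bits
= 19625 bytes
= 19.165 KB
BDP = 157000 bits (19625 bytes)


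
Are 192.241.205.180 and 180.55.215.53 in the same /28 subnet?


Mask: 255.255.255.240
192.241.205.180 AND mask = 192.241.205.176
180.55.215.53 AND mask = 180.55.215.48
No, different subnets (192.241.205.176 vs 180.55.215.48)


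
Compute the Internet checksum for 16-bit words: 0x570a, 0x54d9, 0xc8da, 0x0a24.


Sum all words (with carry folding):
+ 0x570a = 0x570a
+ 0x54d9 = 0xabe3
+ 0xc8da = 0x74be
+ 0x0a24 = 0x7ee2
One's complement: ~0x7ee2
Checksum = 0x811d


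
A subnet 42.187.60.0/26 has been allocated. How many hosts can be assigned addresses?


Host bits = 32 - 26 = 6
Total addresses = 2^6 = 64
Usable = total - 2 (network and broadcast)
Usable hosts: 62


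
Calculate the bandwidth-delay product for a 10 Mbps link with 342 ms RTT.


BDP = bandwidth * RTT
= 10 Mbps * 342 ms
= 10 * 1e6 * 342 / 1000 bits
= 3420000 bits
= 427500 bytes
= 417.4805 KB
BDP = 3420000 bits (427500 bytes)


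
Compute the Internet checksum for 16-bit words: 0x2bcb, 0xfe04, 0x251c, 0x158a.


Sum all words (with carry folding):
+ 0x2bcb = 0x2bcb
+ 0xfe04 = 0x29d0
+ 0x251c = 0x4eec
+ 0x158a = 0x6476
One's complement: ~0x6476
Checksum = 0x9b89


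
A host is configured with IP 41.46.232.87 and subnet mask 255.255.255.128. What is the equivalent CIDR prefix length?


Binary: 11111111.11111111.11111111.10000000
Count leading 1s
Prefix: /25


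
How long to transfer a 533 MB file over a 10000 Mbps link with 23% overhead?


Effective throughput = 10000 * (1 - 23/100) = 7700 Mbps
File size in Mb = 533 * 8 = 4264 Mb
Time = 4264 / 7700
Time = 0.5538 seconds


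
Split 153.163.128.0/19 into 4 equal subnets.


New prefix = 19 + 2 = 21
Each subnet has 2048 addresses
  153.163.128.0/21
  153.163.136.0/21
  153.163.144.0/21
  153.163.152.0/21
Subnets: 153.163.128.0/21, 153.163.136.0/21, 153.163.144.0/21, 153.163.152.0/21


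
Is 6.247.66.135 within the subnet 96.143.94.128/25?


Subnet network: 96.143.94.128
Test IP AND mask: 6.247.66.128
No, 6.247.66.135 is not in 96.143.94.128/25


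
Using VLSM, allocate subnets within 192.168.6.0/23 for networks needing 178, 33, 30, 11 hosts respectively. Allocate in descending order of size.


178 hosts -> /24 (254 usable): 192.168.6.0/24
33 hosts -> /26 (62 usable): 192.168.7.0/26
30 hosts -> /27 (30 usable): 192.168.7.64/27
11 hosts -> /28 (14 usable): 192.168.7.96/28
Allocation: 192.168.6.0/24 (178 hosts, 254 usable); 192.168.7.0/26 (33 hosts, 62 usable); 192.168.7.64/27 (30 hosts, 30 usable); 192.168.7.96/28 (11 hosts, 14 usable)


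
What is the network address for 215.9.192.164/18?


IP:   11010111.00001001.11000000.10100100
Mask: 11111111.11111111.11000000.00000000
AND operation:
Net:  11010111.00001001.11000000.00000000
Network: 215.9.192.0/18


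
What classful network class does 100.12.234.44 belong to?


First octet: 100
Binary: 01100100
0xxxxxxx -> Class A (1-126)
Class A, default mask 255.0.0.0 (/8)


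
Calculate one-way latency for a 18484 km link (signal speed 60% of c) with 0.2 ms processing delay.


Speed = 0.6 * 3e5 km/s = 180000 km/s
Propagation delay = 18484 / 180000 = 0.1027 s = 102.6889 ms
Processing delay = 0.2 ms
Total one-way latency = 102.8889 ms


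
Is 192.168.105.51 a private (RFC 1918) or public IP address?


RFC 1918 private ranges:
  10.0.0.0/8 (10.0.0.0 - 10.255.255.255)
  172.16.0.0/12 (172.16.0.0 - 172.31.255.255)
  192.168.0.0/16 (192.168.0.0 - 192.168.255.255)
Private (in 192.168.0.0/16)


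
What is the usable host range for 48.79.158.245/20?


Network: 48.79.144.0
Broadcast: 48.79.159.255
First usable = network + 1
Last usable = broadcast - 1
Range: 48.79.144.1 to 48.79.159.254


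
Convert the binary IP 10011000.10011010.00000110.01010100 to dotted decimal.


10011000 = 152
10011010 = 154
00000110 = 6
01010100 = 84
IP: 152.154.6.84


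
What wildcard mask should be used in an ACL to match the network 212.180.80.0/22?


Subnet mask: 255.255.252.0
Wildcard = 255.255.255.255 - subnet mask
255 - 255 = 0
255 - 255 = 0
255 - 252 = 3
255 - 0 = 255
Wildcard: 0.0.3.255


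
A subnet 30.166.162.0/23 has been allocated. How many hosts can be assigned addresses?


Host bits = 32 - 23 = 9
Total addresses = 2^9 = 512
Usable = total - 2 (network and broadcast)
Usable hosts: 510


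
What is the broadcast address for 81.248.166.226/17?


Network: 81.248.128.0/17
Host bits = 15
Set all host bits to 1:
Broadcast: 81.248.255.255


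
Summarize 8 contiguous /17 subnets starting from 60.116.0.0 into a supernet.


Original prefix: /17
Number of subnets: 8 = 2^3
New prefix = 17 - 3 = 14
Supernet: 60.116.0.0/14


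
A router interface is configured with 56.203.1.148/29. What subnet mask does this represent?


/29 means 29 network bits, 3 host bits
Binary: 11111111111111111111111111111000
Mask: 255.255.255.248


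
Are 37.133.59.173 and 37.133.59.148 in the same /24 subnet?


Mask: 255.255.255.0
37.133.59.173 AND mask = 37.133.59.0
37.133.59.148 AND mask = 37.133.59.0
Yes, same subnet (37.133.59.0)


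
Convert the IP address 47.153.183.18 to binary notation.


47 = 00101111
153 = 10011001
183 = 10110111
18 = 00010010
Binary: 00101111.10011001.10110111.00010010


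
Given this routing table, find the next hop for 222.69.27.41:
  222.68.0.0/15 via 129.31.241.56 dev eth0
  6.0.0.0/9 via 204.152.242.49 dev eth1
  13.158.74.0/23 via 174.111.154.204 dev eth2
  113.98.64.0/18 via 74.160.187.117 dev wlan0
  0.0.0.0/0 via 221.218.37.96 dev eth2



Longest prefix match for 222.69.27.41:
  /15 222.68.0.0: MATCH
  /9 6.0.0.0: no
  /23 13.158.74.0: no
  /18 113.98.64.0: no
  /0 0.0.0.0: MATCH
Selected: next-hop 129.31.241.56 via eth0 (matched /15)


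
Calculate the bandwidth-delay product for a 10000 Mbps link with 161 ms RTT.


BDP = bandwidth * RTT
= 10000 Mbps * 161 ms
= 10000 * 1e6 * 161 / 1000 bits
= 1610000000 bits
= 201250000 bytes
= 196533.2031 KB
BDP = 1610000000 bits (201250000 bytes)


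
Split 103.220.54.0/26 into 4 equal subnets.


New prefix = 26 + 2 = 28
Each subnet has 16 addresses
  103.220.54.0/28
  103.220.54.16/28
  103.220.54.32/28
  103.220.54.48/28
Subnets: 103.220.54.0/28, 103.220.54.16/28, 103.220.54.32/28, 103.220.54.48/28


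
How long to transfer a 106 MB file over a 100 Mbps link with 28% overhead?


Effective throughput = 100 * (1 - 28/100) = 72 Mbps
File size in Mb = 106 * 8 = 848 Mb
Time = 848 / 72
Time = 11.7778 seconds


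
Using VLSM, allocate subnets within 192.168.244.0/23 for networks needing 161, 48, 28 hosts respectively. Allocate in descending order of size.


161 hosts -> /24 (254 usable): 192.168.244.0/24
48 hosts -> /26 (62 usable): 192.168.245.0/26
28 hosts -> /27 (30 usable): 192.168.245.64/27
Allocation: 192.168.244.0/24 (161 hosts, 254 usable); 192.168.245.0/26 (48 hosts, 62 usable); 192.168.245.64/27 (28 hosts, 30 usable)


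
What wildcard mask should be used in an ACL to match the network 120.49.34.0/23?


Subnet mask: 255.255.254.0
Wildcard = 255.255.255.255 - subnet mask
255 - 255 = 0
255 - 255 = 0
255 - 254 = 1
255 - 0 = 255
Wildcard: 0.0.1.255


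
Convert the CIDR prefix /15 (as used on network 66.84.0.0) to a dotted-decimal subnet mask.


/15 means 15 network bits, 17 host bits
Binary: 11111111111111100000000000000000
Mask: 255.254.0.0


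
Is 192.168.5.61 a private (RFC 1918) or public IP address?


RFC 1918 private ranges:
  10.0.0.0/8 (10.0.0.0 - 10.255.255.255)
  172.16.0.0/12 (172.16.0.0 - 172.31.255.255)
  192.168.0.0/16 (192.168.0.0 - 192.168.255.255)
Private (in 192.168.0.0/16)


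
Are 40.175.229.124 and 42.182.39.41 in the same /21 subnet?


Mask: 255.255.248.0
40.175.229.124 AND mask = 40.175.224.0
42.182.39.41 AND mask = 42.182.32.0
No, different subnets (40.175.224.0 vs 42.182.32.0)


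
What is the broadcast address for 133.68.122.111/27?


Network: 133.68.122.96/27
Host bits = 5
Set all host bits to 1:
Broadcast: 133.68.122.127


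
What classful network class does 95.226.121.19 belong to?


First octet: 95
Binary: 01011111
0xxxxxxx -> Class A (1-126)
Class A, default mask 255.0.0.0 (/8)


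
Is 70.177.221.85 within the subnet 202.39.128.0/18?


Subnet network: 202.39.128.0
Test IP AND mask: 70.177.192.0
No, 70.177.221.85 is not in 202.39.128.0/18


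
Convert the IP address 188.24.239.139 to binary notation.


188 = 10111100
24 = 00011000
239 = 11101111
139 = 10001011
Binary: 10111100.00011000.11101111.10001011


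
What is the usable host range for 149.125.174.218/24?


Network: 149.125.174.0
Broadcast: 149.125.174.255
First usable = network + 1
Last usable = broadcast - 1
Range: 149.125.174.1 to 149.125.174.254


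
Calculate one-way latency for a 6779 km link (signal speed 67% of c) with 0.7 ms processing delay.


Speed = 0.67 * 3e5 km/s = 201000 km/s
Propagation delay = 6779 / 201000 = 0.0337 s = 33.7264 ms
Processing delay = 0.7 ms
Total one-way latency = 34.4264 ms


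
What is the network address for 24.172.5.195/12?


IP:   00011000.10101100.00000101.11000011
Mask: 11111111.11110000.00000000.00000000
AND operation:
Net:  00011000.10100000.00000000.00000000
Network: 24.160.0.0/12


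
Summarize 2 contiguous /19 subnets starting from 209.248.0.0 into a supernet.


Original prefix: /19
Number of subnets: 2 = 2^1
New prefix = 19 - 1 = 18
Supernet: 209.248.0.0/18


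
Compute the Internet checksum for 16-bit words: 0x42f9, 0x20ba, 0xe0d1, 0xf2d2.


Sum all words (with carry folding):
+ 0x42f9 = 0x42f9
+ 0x20ba = 0x63b3
+ 0xe0d1 = 0x4485
+ 0xf2d2 = 0x3758
One's complement: ~0x3758
Checksum = 0xc8a7


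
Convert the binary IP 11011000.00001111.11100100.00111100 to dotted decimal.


11011000 = 216
00001111 = 15
11100100 = 228
00111100 = 60
IP: 216.15.228.60


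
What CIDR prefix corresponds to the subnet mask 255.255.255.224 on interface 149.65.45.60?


Binary: 11111111.11111111.11111111.11100000
Count leading 1s
Prefix: /27


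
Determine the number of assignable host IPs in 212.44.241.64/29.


Host bits = 32 - 29 = 3
Total addresses = 2^3 = 8
Usable = total - 2 (network and broadcast)
Usable hosts: 6


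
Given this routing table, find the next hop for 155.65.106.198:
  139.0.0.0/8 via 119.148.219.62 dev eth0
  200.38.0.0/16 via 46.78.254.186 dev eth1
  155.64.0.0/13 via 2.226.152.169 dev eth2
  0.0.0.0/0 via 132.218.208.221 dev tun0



Longest prefix match for 155.65.106.198:
  /8 139.0.0.0: no
  /16 200.38.0.0: no
  /13 155.64.0.0: MATCH
  /0 0.0.0.0: MATCH
Selected: next-hop 2.226.152.169 via eth2 (matched /13)


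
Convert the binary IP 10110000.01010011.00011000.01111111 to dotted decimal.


10110000 = 176
01010011 = 83
00011000 = 24
01111111 = 127
IP: 176.83.24.127


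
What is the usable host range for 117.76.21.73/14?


Network: 117.76.0.0
Broadcast: 117.79.255.255
First usable = network + 1
Last usable = broadcast - 1
Range: 117.76.0.1 to 117.79.255.254


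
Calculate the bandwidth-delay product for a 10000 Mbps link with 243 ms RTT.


BDP = bandwidth * RTT
= 10000 Mbps * 243 ms
= 10000 * 1e6 * 243 / 1000 bits
= 2430000000 bits
= 303750000 bytes
= 296630.8594 KB
BDP = 2430000000 bits (303750000 bytes)


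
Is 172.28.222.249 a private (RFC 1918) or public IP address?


RFC 1918 private ranges:
  10.0.0.0/8 (10.0.0.0 - 10.255.255.255)
  172.16.0.0/12 (172.16.0.0 - 172.31.255.255)
  192.168.0.0/16 (192.168.0.0 - 192.168.255.255)
Private (in 172.16.0.0/12)


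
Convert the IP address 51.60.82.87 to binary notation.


51 = 00110011
60 = 00111100
82 = 01010010
87 = 01010111
Binary: 00110011.00111100.01010010.01010111


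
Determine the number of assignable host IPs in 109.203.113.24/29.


Host bits = 32 - 29 = 3
Total addresses = 2^3 = 8
Usable = total - 2 (network and broadcast)
Usable hosts: 6


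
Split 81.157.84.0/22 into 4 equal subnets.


New prefix = 22 + 2 = 24
Each subnet has 256 addresses
  81.157.84.0/24
  81.157.85.0/24
  81.157.86.0/24
  81.157.87.0/24
Subnets: 81.157.84.0/24, 81.157.85.0/24, 81.157.86.0/24, 81.157.87.0/24


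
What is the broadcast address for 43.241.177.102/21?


Network: 43.241.176.0/21
Host bits = 11
Set all host bits to 1:
Broadcast: 43.241.183.255


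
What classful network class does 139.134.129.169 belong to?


First octet: 139
Binary: 10001011
10xxxxxx -> Class B (128-191)
Class B, default mask 255.255.0.0 (/16)


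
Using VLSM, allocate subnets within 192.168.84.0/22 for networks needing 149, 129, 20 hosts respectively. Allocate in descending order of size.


149 hosts -> /24 (254 usable): 192.168.84.0/24
129 hosts -> /24 (254 usable): 192.168.85.0/24
20 hosts -> /27 (30 usable): 192.168.86.0/27
Allocation: 192.168.84.0/24 (149 hosts, 254 usable); 192.168.85.0/24 (129 hosts, 254 usable); 192.168.86.0/27 (20 hosts, 30 usable)


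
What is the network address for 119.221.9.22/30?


IP:   01110111.11011101.00001001.00010110
Mask: 11111111.11111111.11111111.11111100
AND operation:
Net:  01110111.11011101.00001001.00010100
Network: 119.221.9.20/30


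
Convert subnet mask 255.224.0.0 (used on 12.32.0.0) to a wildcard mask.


Subnet mask: 255.224.0.0
Wildcard = 255.255.255.255 - subnet mask
255 - 255 = 0
255 - 224 = 31
255 - 0 = 255
255 - 0 = 255
Wildcard: 0.31.255.255


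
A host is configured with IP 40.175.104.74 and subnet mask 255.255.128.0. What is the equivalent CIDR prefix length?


Binary: 11111111.11111111.10000000.00000000
Count leading 1s
Prefix: /17


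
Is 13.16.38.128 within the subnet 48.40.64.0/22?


Subnet network: 48.40.64.0
Test IP AND mask: 13.16.36.0
No, 13.16.38.128 is not in 48.40.64.0/22


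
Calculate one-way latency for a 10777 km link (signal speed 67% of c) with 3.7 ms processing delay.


Speed = 0.67 * 3e5 km/s = 201000 km/s
Propagation delay = 10777 / 201000 = 0.0536 s = 53.6169 ms
Processing delay = 3.7 ms
Total one-way latency = 57.3169 ms


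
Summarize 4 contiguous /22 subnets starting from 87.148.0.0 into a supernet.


Original prefix: /22
Number of subnets: 4 = 2^2
New prefix = 22 - 2 = 20
Supernet: 87.148.0.0/20


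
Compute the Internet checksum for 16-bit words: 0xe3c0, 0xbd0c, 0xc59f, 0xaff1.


Sum all words (with carry folding):
+ 0xe3c0 = 0xe3c0
+ 0xbd0c = 0xa0cd
+ 0xc59f = 0x666d
+ 0xaff1 = 0x165f
One's complement: ~0x165f
Checksum = 0xe9a0


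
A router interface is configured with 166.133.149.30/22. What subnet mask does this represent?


/22 means 22 network bits, 10 host bits
Binary: 11111111111111111111110000000000
Mask: 255.255.252.0


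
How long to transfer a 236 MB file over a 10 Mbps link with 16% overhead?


Effective throughput = 10 * (1 - 16/100) = 8.4 Mbps
File size in Mb = 236 * 8 = 1888 Mb
Time = 1888 / 8.4
Time = 224.7619 seconds


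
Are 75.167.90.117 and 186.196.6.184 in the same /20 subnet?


Mask: 255.255.240.0
75.167.90.117 AND mask = 75.167.80.0
186.196.6.184 AND mask = 186.196.0.0
No, different subnets (75.167.80.0 vs 186.196.0.0)


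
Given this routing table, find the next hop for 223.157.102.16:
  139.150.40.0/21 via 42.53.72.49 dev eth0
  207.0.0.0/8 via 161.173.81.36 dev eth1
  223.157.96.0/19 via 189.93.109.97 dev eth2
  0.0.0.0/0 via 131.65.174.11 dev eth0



Longest prefix match for 223.157.102.16:
  /21 139.150.40.0: no
  /8 207.0.0.0: no
  /19 223.157.96.0: MATCH
  /0 0.0.0.0: MATCH
Selected: next-hop 189.93.109.97 via eth2 (matched /19)


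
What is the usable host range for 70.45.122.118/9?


Network: 70.0.0.0
Broadcast: 70.127.255.255
First usable = network + 1
Last usable = broadcast - 1
Range: 70.0.0.1 to 70.127.255.254


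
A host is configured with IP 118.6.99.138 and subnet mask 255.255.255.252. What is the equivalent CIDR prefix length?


Binary: 11111111.11111111.11111111.11111100
Count leading 1s
Prefix: /30


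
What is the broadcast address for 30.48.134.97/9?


Network: 30.0.0.0/9
Host bits = 23
Set all host bits to 1:
Broadcast: 30.127.255.255


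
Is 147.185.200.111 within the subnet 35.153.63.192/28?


Subnet network: 35.153.63.192
Test IP AND mask: 147.185.200.96
No, 147.185.200.111 is not in 35.153.63.192/28


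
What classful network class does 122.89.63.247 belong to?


First octet: 122
Binary: 01111010
0xxxxxxx -> Class A (1-126)
Class A, default mask 255.0.0.0 (/8)


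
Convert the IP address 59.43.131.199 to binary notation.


59 = 00111011
43 = 00101011
131 = 10000011
199 = 11000111
Binary: 00111011.00101011.10000011.11000111


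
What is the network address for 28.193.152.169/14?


IP:   00011100.11000001.10011000.10101001
Mask: 11111111.11111100.00000000.00000000
AND operation:
Net:  00011100.11000000.00000000.00000000
Network: 28.192.0.0/14


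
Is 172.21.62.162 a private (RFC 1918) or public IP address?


RFC 1918 private ranges:
  10.0.0.0/8 (10.0.0.0 - 10.255.255.255)
  172.16.0.0/12 (172.16.0.0 - 172.31.255.255)
  192.168.0.0/16 (192.168.0.0 - 192.168.255.255)
Private (in 172.16.0.0/12)


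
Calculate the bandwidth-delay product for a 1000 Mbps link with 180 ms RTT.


BDP = bandwidth * RTT
= 1000 Mbps * 180 ms
= 1000 * 1e6 * 180 / 1000 bits
= 180000000 bits
= 22500000 bytes
= 21972.6562 KB
BDP = 180000000 bits (22500000 bytes)


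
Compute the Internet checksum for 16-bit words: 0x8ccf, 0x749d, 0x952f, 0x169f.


Sum all words (with carry folding):
+ 0x8ccf = 0x8ccf
+ 0x749d = 0x016d
+ 0x952f = 0x969c
+ 0x169f = 0xad3b
One's complement: ~0xad3b
Checksum = 0x52c4


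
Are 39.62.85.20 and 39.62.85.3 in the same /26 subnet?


Mask: 255.255.255.192
39.62.85.20 AND mask = 39.62.85.0
39.62.85.3 AND mask = 39.62.85.0
Yes, same subnet (39.62.85.0)


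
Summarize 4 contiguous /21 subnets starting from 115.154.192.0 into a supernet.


Original prefix: /21
Number of subnets: 4 = 2^2
New prefix = 21 - 2 = 19
Supernet: 115.154.192.0/19


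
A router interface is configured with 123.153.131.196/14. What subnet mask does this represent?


/14 means 14 network bits, 18 host bits
Binary: 11111111111111000000000000000000
Mask: 255.252.0.0


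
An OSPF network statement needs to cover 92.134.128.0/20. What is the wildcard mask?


Subnet mask: 255.255.240.0
Wildcard = 255.255.255.255 - subnet mask
255 - 255 = 0
255 - 255 = 0
255 - 240 = 15
255 - 0 = 255
Wildcard: 0.0.15.255


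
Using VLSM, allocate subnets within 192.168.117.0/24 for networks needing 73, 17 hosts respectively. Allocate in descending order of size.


73 hosts -> /25 (126 usable): 192.168.117.0/25
17 hosts -> /27 (30 usable): 192.168.117.128/27
Allocation: 192.168.117.0/25 (73 hosts, 126 usable); 192.168.117.128/27 (17 hosts, 30 usable)


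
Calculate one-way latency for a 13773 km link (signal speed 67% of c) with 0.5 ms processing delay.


Speed = 0.67 * 3e5 km/s = 201000 km/s
Propagation delay = 13773 / 201000 = 0.0685 s = 68.5224 ms
Processing delay = 0.5 ms
Total one-way latency = 69.0224 ms


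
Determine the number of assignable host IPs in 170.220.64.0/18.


Host bits = 32 - 18 = 14
Total addresses = 2^14 = 16384
Usable = total - 2 (network and broadcast)
Usable hosts: 16382


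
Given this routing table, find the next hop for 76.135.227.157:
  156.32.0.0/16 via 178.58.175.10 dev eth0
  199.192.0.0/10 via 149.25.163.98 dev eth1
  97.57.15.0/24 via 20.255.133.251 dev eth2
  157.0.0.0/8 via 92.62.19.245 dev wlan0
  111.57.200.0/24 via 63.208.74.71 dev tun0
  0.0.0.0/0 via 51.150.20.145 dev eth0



Longest prefix match for 76.135.227.157:
  /16 156.32.0.0: no
  /10 199.192.0.0: no
  /24 97.57.15.0: no
  /8 157.0.0.0: no
  /24 111.57.200.0: no
  /0 0.0.0.0: MATCH
Selected: next-hop 51.150.20.145 via eth0 (matched /0)


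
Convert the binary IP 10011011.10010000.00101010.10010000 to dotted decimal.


10011011 = 155
10010000 = 144
00101010 = 42
10010000 = 144
IP: 155.144.42.144


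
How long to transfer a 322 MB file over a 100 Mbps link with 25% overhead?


Effective throughput = 100 * (1 - 25/100) = 75 Mbps
File size in Mb = 322 * 8 = 2576 Mb
Time = 2576 / 75
Time = 34.3467 seconds


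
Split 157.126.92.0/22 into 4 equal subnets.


New prefix = 22 + 2 = 24
Each subnet has 256 addresses
  157.126.92.0/24
  157.126.93.0/24
  157.126.94.0/24
  157.126.95.0/24
Subnets: 157.126.92.0/24, 157.126.93.0/24, 157.126.94.0/24, 157.126.95.0/24


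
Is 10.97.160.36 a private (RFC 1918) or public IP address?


RFC 1918 private ranges:
  10.0.0.0/8 (10.0.0.0 - 10.255.255.255)
  172.16.0.0/12 (172.16.0.0 - 172.31.255.255)
  192.168.0.0/16 (192.168.0.0 - 192.168.255.255)
Private (in 10.0.0.0/8)


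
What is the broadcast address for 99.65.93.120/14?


Network: 99.64.0.0/14
Host bits = 18
Set all host bits to 1:
Broadcast: 99.67.255.255


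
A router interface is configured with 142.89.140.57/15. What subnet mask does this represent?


/15 means 15 network bits, 17 host bits
Binary: 11111111111111100000000000000000
Mask: 255.254.0.0


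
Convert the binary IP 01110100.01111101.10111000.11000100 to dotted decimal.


01110100 = 116
01111101 = 125
10111000 = 184
11000100 = 196
IP: 116.125.184.196


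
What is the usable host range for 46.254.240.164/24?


Network: 46.254.240.0
Broadcast: 46.254.240.255
First usable = network + 1
Last usable = broadcast - 1
Range: 46.254.240.1 to 46.254.240.254


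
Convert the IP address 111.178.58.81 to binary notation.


111 = 01101111
178 = 10110010
58 = 00111010
81 = 01010001
Binary: 01101111.10110010.00111010.01010001


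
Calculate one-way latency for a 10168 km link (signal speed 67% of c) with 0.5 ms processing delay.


Speed = 0.67 * 3e5 km/s = 201000 km/s
Propagation delay = 10168 / 201000 = 0.0506 s = 50.5871 ms
Processing delay = 0.5 ms
Total one-way latency = 51.0871 ms


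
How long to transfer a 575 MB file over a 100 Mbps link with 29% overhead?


Effective throughput = 100 * (1 - 29/100) = 71 Mbps
File size in Mb = 575 * 8 = 4600 Mb
Time = 4600 / 71
Time = 64.7887 seconds


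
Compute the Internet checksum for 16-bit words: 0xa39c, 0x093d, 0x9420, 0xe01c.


Sum all words (with carry folding):
+ 0xa39c = 0xa39c
+ 0x093d = 0xacd9
+ 0x9420 = 0x40fa
+ 0xe01c = 0x2117
One's complement: ~0x2117
Checksum = 0xdee8


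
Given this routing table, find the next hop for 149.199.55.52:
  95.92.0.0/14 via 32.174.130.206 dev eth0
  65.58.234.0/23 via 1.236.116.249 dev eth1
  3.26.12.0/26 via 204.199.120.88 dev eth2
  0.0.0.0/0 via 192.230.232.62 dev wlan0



Longest prefix match for 149.199.55.52:
  /14 95.92.0.0: no
  /23 65.58.234.0: no
  /26 3.26.12.0: no
  /0 0.0.0.0: MATCH
Selected: next-hop 192.230.232.62 via wlan0 (matched /0)


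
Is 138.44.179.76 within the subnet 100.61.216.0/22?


Subnet network: 100.61.216.0
Test IP AND mask: 138.44.176.0
No, 138.44.179.76 is not in 100.61.216.0/22


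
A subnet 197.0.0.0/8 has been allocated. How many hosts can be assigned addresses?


Host bits = 32 - 8 = 24
Total addresses = 2^24 = 16777216
Usable = total - 2 (network and broadcast)
Usable hosts: 16777214


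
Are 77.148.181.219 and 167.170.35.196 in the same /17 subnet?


Mask: 255.255.128.0
77.148.181.219 AND mask = 77.148.128.0
167.170.35.196 AND mask = 167.170.0.0
No, different subnets (77.148.128.0 vs 167.170.0.0)


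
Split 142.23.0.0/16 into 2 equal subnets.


New prefix = 16 + 1 = 17
Each subnet has 32768 addresses
  142.23.0.0/17
  142.23.128.0/17
Subnets: 142.23.0.0/17, 142.23.128.0/17


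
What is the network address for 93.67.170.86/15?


IP:   01011101.01000011.10101010.01010110
Mask: 11111111.11111110.00000000.00000000
AND operation:
Net:  01011101.01000010.00000000.00000000
Network: 93.66.0.0/15


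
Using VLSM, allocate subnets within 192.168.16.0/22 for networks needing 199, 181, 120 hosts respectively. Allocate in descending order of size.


199 hosts -> /24 (254 usable): 192.168.16.0/24
181 hosts -> /24 (254 usable): 192.168.17.0/24
120 hosts -> /25 (126 usable): 192.168.18.0/25
Allocation: 192.168.16.0/24 (199 hosts, 254 usable); 192.168.17.0/24 (181 hosts, 254 usable); 192.168.18.0/25 (120 hosts, 126 usable)


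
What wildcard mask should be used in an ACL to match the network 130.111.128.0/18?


Subnet mask: 255.255.192.0
Wildcard = 255.255.255.255 - subnet mask
255 - 255 = 0
255 - 255 = 0
255 - 192 = 63
255 - 0 = 255
Wildcard: 0.0.63.255


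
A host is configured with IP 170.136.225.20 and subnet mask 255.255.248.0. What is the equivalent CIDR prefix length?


Binary: 11111111.11111111.11111000.00000000
Count leading 1s
Prefix: /21


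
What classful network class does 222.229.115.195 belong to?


First octet: 222
Binary: 11011110
110xxxxx -> Class C (192-223)
Class C, default mask 255.255.255.0 (/24)


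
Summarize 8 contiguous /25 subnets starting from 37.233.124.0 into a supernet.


Original prefix: /25
Number of subnets: 8 = 2^3
New prefix = 25 - 3 = 22
Supernet: 37.233.124.0/22


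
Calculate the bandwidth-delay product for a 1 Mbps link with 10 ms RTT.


BDP = bandwidth * RTT
= 1 Mbps * 10 ms
= 1 * 1e6 * 10 / 1000 bits
= 10000 bits
= 1250 bytes
= 1.2207 KB
BDP = 10000 bits (1250 bytes)


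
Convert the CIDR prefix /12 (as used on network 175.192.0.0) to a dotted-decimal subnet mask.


/12 means 12 network bits, 20 host bits
Binary: 11111111111100000000000000000000
Mask: 255.240.0.0


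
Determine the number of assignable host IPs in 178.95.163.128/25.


Host bits = 32 - 25 = 7
Total addresses = 2^7 = 128
Usable = total - 2 (network and broadcast)
Usable hosts: 126


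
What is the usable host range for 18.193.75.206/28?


Network: 18.193.75.192
Broadcast: 18.193.75.207
First usable = network + 1
Last usable = broadcast - 1
Range: 18.193.75.193 to 18.193.75.206


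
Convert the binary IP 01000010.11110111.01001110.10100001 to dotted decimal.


01000010 = 66
11110111 = 247
01001110 = 78
10100001 = 161
IP: 66.247.78.161


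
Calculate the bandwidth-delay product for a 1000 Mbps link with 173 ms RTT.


BDP = bandwidth * RTT
= 1000 Mbps * 173 ms
= 1000 * 1e6 * 173 / 1000 bits
= 173000000 bits
= 21625000 bytes
= 21118.1641 KB
BDP = 173000000 bits (21625000 bytes)


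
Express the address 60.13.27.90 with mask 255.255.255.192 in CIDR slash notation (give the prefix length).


Binary: 11111111.11111111.11111111.11000000
Count leading 1s
Prefix: /26


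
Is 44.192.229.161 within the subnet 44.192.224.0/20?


Subnet network: 44.192.224.0
Test IP AND mask: 44.192.224.0
Yes, 44.192.229.161 is in 44.192.224.0/20


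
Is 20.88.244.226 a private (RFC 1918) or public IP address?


RFC 1918 private ranges:
  10.0.0.0/8 (10.0.0.0 - 10.255.255.255)
  172.16.0.0/12 (172.16.0.0 - 172.31.255.255)
  192.168.0.0/16 (192.168.0.0 - 192.168.255.255)
Public (not in any RFC 1918 range)
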